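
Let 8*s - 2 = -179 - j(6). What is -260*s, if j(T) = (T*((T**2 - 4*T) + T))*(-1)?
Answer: 4485/2 ≈ 2242.5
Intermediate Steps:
j(T) = -T*(T**2 - 3*T) (j(T) = (T*(T**2 - 3*T))*(-1) = -T*(T**2 - 3*T))
s = -69/8 (s = 1/4 + (-179 - 6**2*(3 - 1*6))/8 = 1/4 + (-179 - 36*(3 - 6))/8 = 1/4 + (-179 - 36*(-3))/8 = 1/4 + (-179 - 1*(-108))/8 = 1/4 + (-179 + 108)/8 = 1/4 + (1/8)*(-71) = 1/4 - 71/8 = -69/8 ≈ -8.6250)
-260*s = -260*(-69/8) = 4485/2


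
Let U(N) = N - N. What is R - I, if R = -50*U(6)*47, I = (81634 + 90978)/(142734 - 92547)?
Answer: -172612/50187 ≈ -3.4394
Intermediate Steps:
U(N) = 0
I = 172612/50187 ≈ 3.4394
R = 0 (R = -50*0*47 = 0*47 = 0)
R - I = 0 - 1*172612/50187 = 0 - 172612/50187 = -172612/50187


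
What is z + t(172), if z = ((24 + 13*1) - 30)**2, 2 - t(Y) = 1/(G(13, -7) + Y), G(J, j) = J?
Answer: 9434/185 ≈ 50.995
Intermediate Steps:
t(Y) = 2 - 1/(13 + Y)
z = 49 (z = ((24 + 13) - 30)**2 = (37 - 30)**2 = 7**2 = 49)
z + t(172) = 49 + (25 + 2*172)/(13 + 172) = 49 + (25 + 344)/185 = 49 + (1/185)*369 = 49 + 369/185 = 9434/185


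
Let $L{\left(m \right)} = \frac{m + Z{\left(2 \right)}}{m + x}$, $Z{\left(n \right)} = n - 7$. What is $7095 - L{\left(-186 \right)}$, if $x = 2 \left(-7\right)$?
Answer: $\frac{1418809}{200} \approx 7094.0$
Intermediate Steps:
$Z{\left(n \right)} = -7 + n$ ($Z{\left(n \right)} = n - 7 = -7 + n$)
$x = -14$
$L{\left(m \right)} = \frac{-5 + m}{-14 + m}$ ($L{\left(m \right)} = \frac{m + \left(-7 + 2\right)}{m - 14} = \frac{m - 5}{-14 + m} = \frac{-5 + m}{-14 + m}$)
$7095 - L{\left(-186 \right)} = 7095 - \frac{-5 - 186}{-14 - 186} = 7095 - \frac{1}{-200} \left(-191\right) = 7095 - \left(- \frac{1}{200}\right) \left(-191\right) = 7095 - \frac{191}{200} = \frac{1418809}{200}$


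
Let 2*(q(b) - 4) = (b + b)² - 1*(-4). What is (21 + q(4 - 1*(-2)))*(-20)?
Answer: -1980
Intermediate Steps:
q(b) = 6 + 2*b² (q(b) = 4 + ((b + b)² - 1*(-4))/2 = 4 + ((2*b)² + 4)/2 = 4 + (4*b² + 4)/2 = 4 + (4 + 4*b²)/2 = 4 + (2 + 2*b²) = 6 + 2*b²)
(21 + q(4 - 1*(-2)))*(-20) = (21 + (6 + 2*(4 - 1*(-2))²))*(-20) = (21 + (6 + 2*(4 + 2)²))*(-20) = (21 + (6 + 2*6²))*(-20) = (21 + (6 + 2*36))*(-20) = (21 + (6 + 72))*(-20) = (21 + 78)*(-20) = 99*(-20) = -1980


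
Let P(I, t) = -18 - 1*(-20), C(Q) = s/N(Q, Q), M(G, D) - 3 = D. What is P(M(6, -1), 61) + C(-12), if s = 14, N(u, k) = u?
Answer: ⅚ ≈ 0.83333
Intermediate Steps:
M(G, D) = 3 + D
C(Q) = 14/Q
P(I, t) = 2 (P(I, t) = -18 + 20 = 2)
P(M(6, -1), 61) + C(-12) = 2 + 14/(-12) = 2 + 14*(-1/12) = 2 - 7/6 = ⅚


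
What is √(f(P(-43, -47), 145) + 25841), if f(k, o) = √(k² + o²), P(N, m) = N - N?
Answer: √25986 ≈ 161.20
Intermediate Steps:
P(N, m) = 0
√(f(P(-43, -47), 145) + 25841) = √(√(0² + 145²) + 25841) = √(√(0 + 21025) + 25841) = √(√21025 + 25841) = √(145 + 25841) = √25986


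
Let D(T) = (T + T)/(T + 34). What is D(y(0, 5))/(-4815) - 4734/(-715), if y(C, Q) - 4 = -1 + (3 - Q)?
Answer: 159559184/24099075 ≈ 6.6210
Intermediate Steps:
y(C, Q) = 6 - Q (y(C, Q) = 4 + (-1 + (3 - Q)) = 4 + (2 - Q) = 6 - Q)
D(T) = 2*T/(34 + T) (D(T) = (2*T)/(34 + T) = 2*T/(34 + T))
D(y(0, 5))/(-4815) - 4734/(-715) = (2*(6 - 1*5)/(34 + (6 - 1*5)))/(-4815) - 4734/(-715) = (2*(6 - 5)/(34 + (6 - 5)))*(-1/4815) - 4734*(-1/715) = (2*1/(34 + 1))*(-1/4815) + 4734/715 = (2*1/35)*(-1/4815) + 4734/715 = (2*1*(1/35))*(-1/4815) + 4734/715 = (2/35)*(-1/4815) + 4734/715 = -2/168525 + 4734/715 = 159559184/24099075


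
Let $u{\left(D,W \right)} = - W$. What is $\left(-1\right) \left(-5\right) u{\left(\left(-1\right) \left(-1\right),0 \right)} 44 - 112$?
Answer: $-112$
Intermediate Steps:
$\left(-1\right) \left(-5\right) u{\left(\left(-1\right) \left(-1\right),0 \right)} 44 - 112 = \left(-1\right) \left(-5\right) \left(\left(-1\right) 0\right) 44 - 112 = 5 \cdot 0 \cdot 44 - 112 = 0 \cdot 44 - 112 = 0 - 112 = -112$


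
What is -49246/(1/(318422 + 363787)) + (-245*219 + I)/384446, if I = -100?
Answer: -12915872579758399/384446 ≈ -3.3596e+10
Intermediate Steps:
-49246/(1/(318422 + 363787)) + (-245*219 + I)/384446 = -49246/(1/(318422 + 363787)) + (-245*219 - 100)/384446 = -49246/(1/682209) + (-53655 - 100)*(1/384446) = -49246/1/682209 - 53755*1/384446 = -49246*682209 - 53755/384446 = -33596064414 - 53755/384446 = -12915872579758399/384446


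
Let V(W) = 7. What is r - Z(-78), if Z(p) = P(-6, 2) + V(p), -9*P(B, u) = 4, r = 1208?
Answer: 10813/9 ≈ 1201.4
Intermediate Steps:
P(B, u) = -4/9 (P(B, u) = -⅑*4 = -4/9)
Z(p) = 59/9 (Z(p) = -4/9 + 7 = 59/9)
r - Z(-78) = 1208 - 1*59/9 = 1208 - 59/9 = 10813/9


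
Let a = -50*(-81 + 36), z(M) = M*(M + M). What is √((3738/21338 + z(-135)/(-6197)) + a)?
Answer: √9810475011450689649/66115793 ≈ 47.374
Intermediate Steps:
z(M) = 2*M² (z(M) = M*(2*M) = 2*M²)
a = 2250 (a = -50*(-45) = 2250)
√((3738/21338 + z(-135)/(-6197)) + a) = √((3738/21338 + (2*(-135)²)/(-6197)) + 2250) = √((3738*(1/21338) + (2*18225)*(-1/6197)) + 2250) = √((1869/10669 + 36450*(-1/6197)) + 2250) = √((1869/10669 - 36450/6197) + 2250) = √(-377302857/66115793 + 2250) = √(148383231393/66115793) = √9810475011450689649/66115793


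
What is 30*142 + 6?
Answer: 4266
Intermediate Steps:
30*142 + 6 = 4260 + 6 = 4266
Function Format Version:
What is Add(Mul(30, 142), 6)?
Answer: 4266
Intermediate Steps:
Add(Mul(30, 142), 6) = Add(4260, 6) = 4266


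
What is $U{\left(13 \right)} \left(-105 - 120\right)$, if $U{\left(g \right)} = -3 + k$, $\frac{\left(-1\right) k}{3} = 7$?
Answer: $5400$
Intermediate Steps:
$k = -21$ ($k = \left(-3\right) 7 = -21$)
$U{\left(g \right)} = -24$ ($U{\left(g \right)} = -3 - 21 = -24$)
$U{\left(13 \right)} \left(-105 - 120\right) = - 24 \left(-105 - 120\right) = \left(-24\right) \left(-225\right) = 5400$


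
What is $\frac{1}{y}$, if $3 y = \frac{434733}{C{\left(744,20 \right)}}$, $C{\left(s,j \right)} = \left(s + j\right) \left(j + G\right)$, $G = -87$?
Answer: $- \frac{51188}{144911} \approx -0.35324$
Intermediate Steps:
$C{\left(s,j \right)} = \left(-87 + j\right) \left(j + s\right)$ ($C{\left(s,j \right)} = \left(s + j\right) \left(j - 87\right) = \left(j + s\right) \left(-87 + j\right) = \left(-87 + j\right) \left(j + s\right)$)
$y = - \frac{144911}{51188}$ ($y = \frac{434733 \frac{1}{20^{2} - 1740 - 64728 + 20 \cdot 744}}{3} = \frac{434733 \frac{1}{400 - 1740 - 64728 + 14880}}{3} = \frac{434733 \frac{1}{-51188}}{3} = \frac{434733 \left(- \frac{1}{51188}\right)}{3} = \frac{1}{3} \left(- \frac{434733}{51188}\right) = - \frac{144911}{51188} \approx -2.831$)
$\frac{1}{y} = \frac{1}{- \frac{144911}{51188}} = - \frac{51188}{144911}$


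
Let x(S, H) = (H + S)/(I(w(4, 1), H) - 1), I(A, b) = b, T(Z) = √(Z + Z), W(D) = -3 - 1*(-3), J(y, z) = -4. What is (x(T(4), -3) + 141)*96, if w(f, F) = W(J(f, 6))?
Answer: 13608 - 48*√2 ≈ 13540.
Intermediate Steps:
W(D) = 0 (W(D) = -3 + 3 = 0)
w(f, F) = 0
T(Z) = √2*√Z (T(Z) = √(2*Z) = √2*√Z)
x(S, H) = (H + S)/(-1 + H) (x(S, H) = (H + S)/(H - 1) = (H + S)/(-1 + H))
(x(T(4), -3) + 141)*96 = ((-3 + √2*√4)/(-1 - 3) + 141)*96 = ((-3 + √2*2)/(-4) + 141)*96 = (-(-3 + 2*√2)/4 + 141)*96 = ((¾ - √2/2) + 141)*96 = (567/4 - √2/2)*96 = 13608 - 48*√2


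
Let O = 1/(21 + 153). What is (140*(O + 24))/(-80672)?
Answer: -146195/3509232 ≈ -0.041660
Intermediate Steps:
O = 1/174 ≈ 0.0057471
(140*(O + 24))/(-80672) = (140*(1/174 + 24))/(-80672) = (140*(4177/174))*(-1/80672) = (292390/87)*(-1/80672) = -146195/3509232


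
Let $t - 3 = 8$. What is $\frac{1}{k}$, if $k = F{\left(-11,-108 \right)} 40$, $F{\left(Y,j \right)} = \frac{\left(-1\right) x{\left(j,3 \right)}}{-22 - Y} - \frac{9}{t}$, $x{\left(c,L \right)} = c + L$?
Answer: $- \frac{11}{4560} \approx -0.0024123$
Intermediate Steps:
$x{\left(c,L \right)} = L + c$
$t = 11$ ($t = 3 + 8 = 11$)
$F{\left(Y,j \right)} = - \frac{9}{11} + \frac{-3 - j}{-22 - Y}$ ($F{\left(Y,j \right)} = \frac{\left(-1\right) \left(3 + j\right)}{-22 - Y} - \frac{9}{11} = \frac{-3 - j}{-22 - Y} - \frac{9}{11} = - \frac{9}{11} + \frac{-3 - j}{-22 - Y}$)
$k = - \frac{4560}{11}$ ($k = \frac{-15 - 108 - -9}{22 - 11} \cdot 40 = \frac{-15 - 108 + 9}{11} \cdot 40 = \frac{1}{11} \left(-114\right) 40 = \left(- \frac{114}{11}\right) 40 = - \frac{4560}{11} \approx -414.55$)
$\frac{1}{k} = \frac{1}{- \frac{4560}{11}} = - \frac{11}{4560}$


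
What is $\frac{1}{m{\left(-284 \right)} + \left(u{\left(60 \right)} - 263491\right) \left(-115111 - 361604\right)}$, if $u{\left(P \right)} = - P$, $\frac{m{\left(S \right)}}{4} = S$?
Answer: $\frac{1}{125638713829} \approx 7.9593 \cdot 10^{-12}$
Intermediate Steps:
$m{\left(S \right)} = 4 S$
$\frac{1}{m{\left(-284 \right)} + \left(u{\left(60 \right)} - 263491\right) \left(-115111 - 361604\right)} = \frac{1}{4 \left(-284\right) + \left(\left(-1\right) 60 - 263491\right) \left(-115111 - 361604\right)} = \frac{1}{-1136 + \left(-60 - 263491\right) \left(-476715\right)} = \frac{1}{-1136 - -125638714965} = \frac{1}{-1136 + 125638714965} = \frac{1}{125638713829}$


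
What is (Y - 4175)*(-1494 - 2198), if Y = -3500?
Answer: 28336100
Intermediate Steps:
(Y - 4175)*(-1494 - 2198) = (-3500 - 4175)*(-1494 - 2198) = -7675*(-3692) = 28336100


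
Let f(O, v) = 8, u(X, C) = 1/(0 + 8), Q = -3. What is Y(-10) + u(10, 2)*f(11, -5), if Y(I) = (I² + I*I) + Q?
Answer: 198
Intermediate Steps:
Y(I) = -3 + 2*I² (Y(I) = (I² + I*I) - 3 = (I² + I²) - 3 = 2*I² - 3 = -3 + 2*I²)
u(X, C) = ⅛ (u(X, C) = 1/8 = ⅛)
Y(-10) + u(10, 2)*f(11, -5) = (-3 + 2*(-10)²) + (⅛)*8 = (-3 + 2*100) + 1 = (-3 + 200) + 1 = 197 + 1 = 198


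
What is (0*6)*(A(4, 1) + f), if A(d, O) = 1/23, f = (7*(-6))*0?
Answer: 0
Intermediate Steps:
f = 0 (f = -42*0 = 0)
A(d, O) = 1/23
(0*6)*(A(4, 1) + f) = (0*6)*(1/23 + 0) = 0*(1/23) = 0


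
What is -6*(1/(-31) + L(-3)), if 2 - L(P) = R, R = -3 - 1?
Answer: -1110/31 ≈ -35.806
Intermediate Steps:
R = -4
L(P) = 6 (L(P) = 2 - 1*(-4) = 2 + 4 = 6)
-6*(1/(-31) + L(-3)) = -6*(1/(-31) + 6) = -6*(-1/31 + 6) = -6*185/31 = -1110/31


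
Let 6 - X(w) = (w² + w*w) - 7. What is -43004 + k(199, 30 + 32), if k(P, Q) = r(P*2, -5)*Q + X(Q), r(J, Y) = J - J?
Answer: -50679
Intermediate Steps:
X(w) = 13 - 2*w² (X(w) = 6 - ((w² + w*w) - 7) = 6 - ((w² + w²) - 7) = 6 - (2*w² - 7) = 6 - (-7 + 2*w²) = 6 + (7 - 2*w²) = 13 - 2*w²)
r(J, Y) = 0
k(P, Q) = 13 - 2*Q² (k(P, Q) = 0*Q + (13 - 2*Q²) = 0 + (13 - 2*Q²) = 13 - 2*Q²)
-43004 + k(199, 30 + 32) = -43004 + (13 - 2*(30 + 32)²) = -43004 + (13 - 2*62²) = -43004 + (13 - 2*3844) = -43004 + (13 - 7688) = -43004 - 7675 = -50679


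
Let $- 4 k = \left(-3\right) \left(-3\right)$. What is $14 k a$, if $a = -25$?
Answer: $\frac{1575}{2} \approx 787.5$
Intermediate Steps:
$k = - \frac{9}{4}$ ($k = - \frac{\left(-3\right) \left(-3\right)}{4} = \left(- \frac{1}{4}\right) 9 = - \frac{9}{4} \approx -2.25$)
$14 k a = 14 \left(- \frac{9}{4}\right) \left(-25\right) = \left(- \frac{63}{2}\right) \left(-25\right) = \frac{1575}{2}$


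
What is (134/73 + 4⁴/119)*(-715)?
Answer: -24763310/8687 ≈ -2850.6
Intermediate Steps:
(134/73 + 4⁴/119)*(-715) = (134*(1/73) + 256*(1/119))*(-715) = (134/73 + 256/119)*(-715) = (34634/8687)*(-715) = -24763310/8687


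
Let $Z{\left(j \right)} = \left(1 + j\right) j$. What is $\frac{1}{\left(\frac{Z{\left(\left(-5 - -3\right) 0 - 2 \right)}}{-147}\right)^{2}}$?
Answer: $\frac{21609}{4} \approx 5402.3$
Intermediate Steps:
$Z{\left(j \right)} = j \left(1 + j\right)$
$\frac{1}{\left(\frac{Z{\left(\left(-5 - -3\right) 0 - 2 \right)}}{-147}\right)^{2}} = \frac{1}{\left(\frac{\left(\left(-5 - -3\right) 0 - 2\right) \left(1 - \left(2 - \left(-5 - -3\right) 0\right)\right)}{-147}\right)^{2}} = \frac{1}{\left(\left(\left(-5 + 3\right) 0 - 2\right) \left(1 - \left(2 - \left(-5 + 3\right) 0\right)\right) \left(- \frac{1}{147}\right)\right)^{2}} = \frac{1}{\left(\left(\left(-2\right) 0 - 2\right) \left(1 - 2\right) \left(- \frac{1}{147}\right)\right)^{2}} = \frac{1}{\left(\left(0 - 2\right) \left(1 + \left(0 - 2\right)\right) \left(- \frac{1}{147}\right)\right)^{2}} = \frac{1}{\left(- 2 \left(1 - 2\right) \left(- \frac{1}{147}\right)\right)^{2}} = \frac{1}{\left(\left(-2\right) \left(-1\right) \left(- \frac{1}{147}\right)\right)^{2}} = \frac{1}{\left(2 \left(- \frac{1}{147}\right)\right)^{2}} = \frac{1}{\left(- \frac{2}{147}\right)^{2}} = \frac{1}{\frac{4}{21609}} = \frac{21609}{4}$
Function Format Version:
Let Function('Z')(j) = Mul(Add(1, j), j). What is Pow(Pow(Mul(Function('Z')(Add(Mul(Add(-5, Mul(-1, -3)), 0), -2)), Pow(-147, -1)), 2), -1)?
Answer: Rational(21609, 4) ≈ 5402.3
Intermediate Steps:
Function('Z')(j) = Mul(j, Add(1, j))
Pow(Pow(Mul(Function('Z')(Add(Mul(Add(-5, Mul(-1, -3)), 0), -2)), Pow(-147, -1)), 2), -1) = Pow(Pow(Mul(Mul(Add(Mul(Add(-5, Mul(-1, -3)), 0), -2), Add(1, Add(Mul(Add(-5, Mul(-1, -3)), 0), -2))), Pow(-147, -1)), 2), -1) = Pow(Pow(Mul(Mul(Add(Mul(Add(-5, 3), 0), -2), Add(1, Add(Mul(Add(-5, 3), 0), -2))), Rational(-1, 147)), 2), -1) = Pow(Pow(Mul(Mul(Add(Mul(-2, 0), -2), Add(1, Add(Mul(-2, 0), -2))), Rational(-1, 147)), 2), -1) = Pow(Pow(Mul(Mul(Add(0, -2), Add(1, Add(0, -2))), Rational(-1, 147)), 2), -1) = Pow(Pow(Mul(Mul(-2, Add(1, -2)), Rational(-1, 147)), 2), -1) = Pow(Pow(Mul(Mul(-2, -1), Rational(-1, 147)), 2), -1) = Pow(Pow(Mul(2, Rational(-1, 147)), 2), -1) = Pow(Pow(Rational(-2, 147), 2), -1) = Pow(Rational(4, 21609), -1) = Rational(21609, 4)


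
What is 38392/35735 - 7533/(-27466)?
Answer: 42698917/31661210 ≈ 1.3486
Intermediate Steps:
38392/35735 - 7533/(-27466) = 38392*(1/35735) - 7533*(-1/27466) = 38392/35735 + 243/886 = 42698917/31661210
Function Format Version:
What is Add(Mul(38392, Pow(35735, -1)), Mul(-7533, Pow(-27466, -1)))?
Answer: Rational(42698917, 31661210) ≈ 1.3486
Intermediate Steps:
Add(Mul(38392, Pow(35735, -1)), Mul(-7533, Pow(-27466, -1))) = Add(Mul(38392, Rational(1, 35735)), Mul(-7533, Rational(-1, 27466))) = Add(Rational(38392, 35735), Rational(243, 886)) = Rational(42698917, 31661210)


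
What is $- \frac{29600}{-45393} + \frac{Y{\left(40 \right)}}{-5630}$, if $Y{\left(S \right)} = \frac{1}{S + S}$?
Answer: $\frac{13331794607}{20445007200} \approx 0.65208$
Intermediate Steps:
$Y{\left(S \right)} = \frac{1}{2 S}$
$- \frac{29600}{-45393} + \frac{Y{\left(40 \right)}}{-5630} = - \frac{29600}{-45393} + \frac{\frac{1}{2} \cdot \frac{1}{40}}{-5630} = \left(-29600\right) \left(- \frac{1}{45393}\right) + \frac{1}{2} \cdot \frac{1}{40} \left(- \frac{1}{5630}\right) = \frac{29600}{45393} + \frac{1}{80} \left(- \frac{1}{5630}\right) = \frac{29600}{45393} - \frac{1}{450400} = \frac{13331794607}{20445007200}$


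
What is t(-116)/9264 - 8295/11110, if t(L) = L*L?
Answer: 908141/1286538 ≈ 0.70588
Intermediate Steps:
t(L) = L²
t(-116)/9264 - 8295/11110 = (-116)²/9264 - 8295/11110 = 13456*(1/9264) - 8295*1/11110 = 841/579 - 1659/2222 = 908141/1286538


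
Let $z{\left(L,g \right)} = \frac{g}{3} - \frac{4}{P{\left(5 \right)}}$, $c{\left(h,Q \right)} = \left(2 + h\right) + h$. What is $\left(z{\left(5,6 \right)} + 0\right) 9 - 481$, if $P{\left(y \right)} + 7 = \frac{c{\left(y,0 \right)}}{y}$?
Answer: $- \frac{10469}{23} \approx -455.17$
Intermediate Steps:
$c{\left(h,Q \right)} = 2 + 2 h$
$P{\left(y \right)} = -7 + \frac{2 + 2 y}{y}$
$z{\left(L,g \right)} = \frac{20}{23} + \frac{g}{3}$ ($z{\left(L,g \right)} = \frac{g}{3} - \frac{4}{-5 + \frac{2}{5}} = \frac{g}{3} - \frac{4}{- \frac{23}{5}} = \frac{g}{3} - - \frac{20}{23} = \frac{g}{3} + \frac{20}{23} = \frac{20}{23} + \frac{g}{3}$)
$\left(z{\left(5,6 \right)} + 0\right) 9 - 481 = \left(\left(\frac{20}{23} + \frac{1}{3} \cdot 6\right) + 0\right) 9 - 481 = \left(\left(\frac{20}{23} + 2\right) + 0\right) 9 - 481 = \left(\frac{66}{23} + 0\right) 9 - 481 = \frac{66}{23} \cdot 9 - 481 = \frac{594}{23} - 481 = - \frac{10469}{23}$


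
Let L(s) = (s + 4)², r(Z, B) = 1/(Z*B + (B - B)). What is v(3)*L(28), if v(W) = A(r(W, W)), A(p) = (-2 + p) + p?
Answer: -16384/9 ≈ -1820.4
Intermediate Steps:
r(Z, B) = 1/(B*Z) (r(Z, B) = 1/(B*Z + 0) = 1/(B*Z))
A(p) = -2 + 2*p
L(s) = (4 + s)²
v(W) = -2 + 2/W² (v(W) = -2 + 2*(1/(W*W)) = -2 + 2/W²)
v(3)*L(28) = (-2 + 2/3²)*(4 + 28)² = (-2 + 2*(⅑))*32² = (-2 + 2/9)*1024 = -16/9*1024 = -16384/9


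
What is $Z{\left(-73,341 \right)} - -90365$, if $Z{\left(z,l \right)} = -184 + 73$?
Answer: $90254$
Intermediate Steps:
$Z{\left(z,l \right)} = -111$
$Z{\left(-73,341 \right)} - -90365 = -111 - -90365 = -111 + 90365 = 90254$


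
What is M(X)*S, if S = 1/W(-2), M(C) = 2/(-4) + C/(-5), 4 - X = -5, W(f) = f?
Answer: 23/20 ≈ 1.1500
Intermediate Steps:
X = 9 (X = 4 - 1*(-5) = 4 + 5 = 9)
M(C) = -½ - C/5 (M(C) = 2*(-¼) + C*(-⅕) = -½ - C/5)
S = -½ (S = 1/(-2) = -½ ≈ -0.50000)
M(X)*S = (-½ - ⅕*9)*(-½) = (-½ - 9/5)*(-½) = -23/10*(-½) = 23/20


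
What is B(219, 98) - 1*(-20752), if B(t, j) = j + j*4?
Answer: 21242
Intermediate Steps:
B(t, j) = 5*j (B(t, j) = j + 4*j = 5*j)
B(219, 98) - 1*(-20752) = 5*98 - 1*(-20752) = 490 + 20752 = 21242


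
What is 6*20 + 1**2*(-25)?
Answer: 95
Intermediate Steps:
6*20 + 1**2*(-25) = 120 + 1*(-25) = 120 - 25 = 95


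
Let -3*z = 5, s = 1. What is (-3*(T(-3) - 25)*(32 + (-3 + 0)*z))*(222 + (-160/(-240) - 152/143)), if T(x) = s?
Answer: 84420384/143 ≈ 5.9035e+5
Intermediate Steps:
T(x) = 1
z = -5/3 (z = -⅓*5 = -5/3 ≈ -1.6667)
(-3*(T(-3) - 25)*(32 + (-3 + 0)*z))*(222 + (-160/(-240) - 152/143)) = (-3*(1 - 25)*(32 + (-3 + 0)*(-5/3)))*(222 + (-160/(-240) - 152/143)) = (-(-72)*(32 - 3*(-5/3)))*(222 + (-160*(-1/240) - 152*1/143)) = (-(-72)*(32 + 5))*(222 + (⅔ - 152/143)) = (-(-72)*37)*(222 - 170/429) = -3*(-888)*(95068/429) = 2664*(95068/429) = 84420384/143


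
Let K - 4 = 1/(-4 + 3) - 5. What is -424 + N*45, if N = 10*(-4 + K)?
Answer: -3124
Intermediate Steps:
K = -2 (K = 4 + (1/(-4 + 3) - 5) = 4 + (1/(-1) - 5) = 4 + (-1 - 5) = 4 - 6 = -2)
N = -60 (N = 10*(-4 - 2) = 10*(-6) = -60)
-424 + N*45 = -424 - 60*45 = -424 - 2700 = -3124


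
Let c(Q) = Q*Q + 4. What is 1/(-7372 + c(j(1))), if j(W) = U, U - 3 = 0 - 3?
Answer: -1/7368 ≈ -0.00013572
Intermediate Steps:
U = 0 (U = 3 + (0 - 3) = 3 - 3 = 0)
j(W) = 0
c(Q) = 4 + Q² (c(Q) = Q² + 4 = 4 + Q²)
1/(-7372 + c(j(1))) = 1/(-7372 + (4 + 0²)) = 1/(-7372 + (4 + 0)) = 1/(-7372 + 4) = 1/(-7368) = -1/7368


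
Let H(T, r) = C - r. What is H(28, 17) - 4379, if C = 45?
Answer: -4351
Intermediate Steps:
H(T, r) = 45 - r
H(28, 17) - 4379 = (45 - 1*17) - 4379 = (45 - 17) - 4379 = 28 - 4379 = -4351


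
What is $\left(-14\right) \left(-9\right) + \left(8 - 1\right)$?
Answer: $133$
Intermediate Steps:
$\left(-14\right) \left(-9\right) + \left(8 - 1\right) = 126 + 7 = 133$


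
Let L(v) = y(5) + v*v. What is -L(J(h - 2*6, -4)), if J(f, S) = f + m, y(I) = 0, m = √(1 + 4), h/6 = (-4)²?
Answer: -(84 + √5)² ≈ -7436.7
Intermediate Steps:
h = 96 (h = 6*(-4)² = 6*16 = 96)
m = √5 ≈ 2.2361
J(f, S) = f + √5
L(v) = v² (L(v) = 0 + v*v = 0 + v² = v²)
-L(J(h - 2*6, -4)) = -((96 - 2*6) + √5)² = -((96 - 12) + √5)² = -(84 + √5)²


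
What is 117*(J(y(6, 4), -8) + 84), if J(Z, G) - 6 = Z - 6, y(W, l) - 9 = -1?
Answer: 10764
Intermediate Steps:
y(W, l) = 8 (y(W, l) = 9 - 1 = 8)
J(Z, G) = Z (J(Z, G) = 6 + (Z - 6) = 6 + (-6 + Z) = Z)
117*(J(y(6, 4), -8) + 84) = 117*(8 + 84) = 117*92 = 10764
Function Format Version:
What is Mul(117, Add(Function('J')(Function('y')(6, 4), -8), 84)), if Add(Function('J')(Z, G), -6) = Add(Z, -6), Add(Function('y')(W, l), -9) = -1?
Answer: 10764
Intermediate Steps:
Function('y')(W, l) = 8 (Function('y')(W, l) = Add(9, -1) = 8)
Function('J')(Z, G) = Z (Function('J')(Z, G) = Add(6, Add(Z, -6)) = Add(6, Add(-6, Z)) = Z)
Mul(117, Add(Function('J')(Function('y')(6, 4), -8), 84)) = Mul(117, Add(8, 84)) = Mul(117, 92) = 10764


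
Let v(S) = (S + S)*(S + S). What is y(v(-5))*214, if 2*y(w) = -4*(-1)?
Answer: 428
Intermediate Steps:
v(S) = 4*S**2 (v(S) = (2*S)*(2*S) = 4*S**2)
y(w) = 2 (y(w) = (-4*(-1))/2 = (1/2)*4 = 2)
y(v(-5))*214 = 2*214 = 428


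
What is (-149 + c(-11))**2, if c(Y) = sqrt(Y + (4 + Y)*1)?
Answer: 22183 - 894*I*sqrt(2) ≈ 22183.0 - 1264.3*I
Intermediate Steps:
c(Y) = sqrt(4 + 2*Y) (c(Y) = sqrt(Y + (4 + Y)) = sqrt(4 + 2*Y))
(-149 + c(-11))**2 = (-149 + sqrt(4 + 2*(-11)))**2 = (-149 + sqrt(4 - 22))**2 = (-149 + sqrt(-18))**2 = (-149 + 3*I*sqrt(2))**2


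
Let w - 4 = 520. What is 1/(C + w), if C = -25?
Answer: 1/499 ≈ 0.0020040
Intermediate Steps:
w = 524 (w = 4 + 520 = 524)
1/(C + w) = 1/(-25 + 524) = 1/499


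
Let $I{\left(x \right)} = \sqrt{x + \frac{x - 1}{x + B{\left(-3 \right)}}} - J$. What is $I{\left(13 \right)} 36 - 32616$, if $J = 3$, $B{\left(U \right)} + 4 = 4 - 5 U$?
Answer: $-32724 + \frac{36 \sqrt{658}}{7} \approx -32592.0$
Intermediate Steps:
$B{\left(U \right)} = - 5 U$ ($B{\left(U \right)} = -4 - \left(-4 + 5 U\right) = - 5 U$)
$I{\left(x \right)} = -3 + \sqrt{x + \frac{-1 + x}{15 + x}}$ ($I{\left(x \right)} = \sqrt{x + \frac{x - 1}{x - -15}} - 3 = \sqrt{x + \frac{-1 + x}{x + 15}} - 3 = \sqrt{x + \frac{-1 + x}{15 + x}} - 3 = -3 + \sqrt{x + \frac{-1 + x}{15 + x}}$)
$I{\left(13 \right)} 36 - 32616 = \left(-3 + \sqrt{\frac{-1 + 13 + 13 \left(15 + 13\right)}{15 + 13}}\right) 36 - 32616 = \left(-3 + \sqrt{\frac{-1 + 13 + 13 \cdot 28}{28}}\right) 36 - 32616 = \left(-3 + \sqrt{\frac{-1 + 13 + 364}{28}}\right) 36 - 32616 = \left(-3 + \sqrt{\frac{1}{28} \cdot 376}\right) 36 - 32616 = \left(-3 + \sqrt{\frac{94}{7}}\right) 36 - 32616 = \left(-3 + \frac{\sqrt{658}}{7}\right) 36 - 32616 = \left(-108 + \frac{36 \sqrt{658}}{7}\right) - 32616 = -32724 + \frac{36 \sqrt{658}}{7}$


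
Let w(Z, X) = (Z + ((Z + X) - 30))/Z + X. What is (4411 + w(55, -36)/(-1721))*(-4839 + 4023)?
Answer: -30972774096/8605 ≈ -3.5994e+6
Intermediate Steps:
w(Z, X) = X + (-30 + X + 2*Z)/Z (w(Z, X) = (Z + ((X + Z) - 30))/Z + X = (Z + (-30 + X + Z))/Z + X = (-30 + X + 2*Z)/Z + X = X + (-30 + X + 2*Z)/Z)
(4411 + w(55, -36)/(-1721))*(-4839 + 4023) = (4411 + ((-30 - 36 + 55*(2 - 36))/55)/(-1721))*(-4839 + 4023) = (4411 + ((-30 - 36 + 55*(-34))/55)*(-1/1721))*(-816) = (4411 + ((-30 - 36 - 1870)/55)*(-1/1721))*(-816) = (4411 + ((1/55)*(-1936))*(-1/1721))*(-816) = (4411 - 176/5*(-1/1721))*(-816) = (4411 + 176/8605)*(-816) = (37956831/8605)*(-816) = -30972774096/8605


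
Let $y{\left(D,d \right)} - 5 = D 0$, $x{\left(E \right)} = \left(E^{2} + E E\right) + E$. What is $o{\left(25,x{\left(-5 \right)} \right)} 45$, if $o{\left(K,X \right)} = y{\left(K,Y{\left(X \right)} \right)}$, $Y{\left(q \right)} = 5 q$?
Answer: $225$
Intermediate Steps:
$x{\left(E \right)} = E + 2 E^{2}$ ($x{\left(E \right)} = \left(E^{2} + E^{2}\right) + E = 2 E^{2} + E = E + 2 E^{2}$)
$y{\left(D,d \right)} = 5$ ($y{\left(D,d \right)} = 5 + D 0 = 5 + 0 = 5$)
$o{\left(K,X \right)} = 5$
$o{\left(25,x{\left(-5 \right)} \right)} 45 = 5 \cdot 45 = 225$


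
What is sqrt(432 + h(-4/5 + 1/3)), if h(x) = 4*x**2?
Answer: 2*sqrt(24349)/15 ≈ 20.806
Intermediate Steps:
sqrt(432 + h(-4/5 + 1/3)) = sqrt(432 + 4*(-4/5 + 1/3)**2) = sqrt(432 + 4*(-7/15)**2) = sqrt(432 + 4*(49/225)) = sqrt(432 + 196/225) = sqrt(97396/225) = 2*sqrt(24349)/15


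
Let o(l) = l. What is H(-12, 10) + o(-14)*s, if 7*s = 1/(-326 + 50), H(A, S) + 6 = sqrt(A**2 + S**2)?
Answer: -827/138 + 2*sqrt(61) ≈ 9.6277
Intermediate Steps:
H(A, S) = -6 + sqrt(A**2 + S**2)
s = -1/1932 (s = 1/(7*(-326 + 50)) = (1/7)/(-276) = (1/7)*(-1/276) = -1/1932 ≈ -0.00051760)
H(-12, 10) + o(-14)*s = (-6 + sqrt((-12)**2 + 10**2)) - 14*(-1/1932) = (-6 + sqrt(144 + 100)) + 1/138 = (-6 + sqrt(244)) + 1/138 = (-6 + 2*sqrt(61)) + 1/138 = -827/138 + 2*sqrt(61)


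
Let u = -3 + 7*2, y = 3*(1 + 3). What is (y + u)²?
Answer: 529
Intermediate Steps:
y = 12 (y = 3*4 = 12)
u = 11 (u = -3 + 14 = 11)
(y + u)² = (12 + 11)² = 23² = 529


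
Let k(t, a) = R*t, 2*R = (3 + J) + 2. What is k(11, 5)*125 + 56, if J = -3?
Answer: 1431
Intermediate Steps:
R = 1 (R = ((3 - 3) + 2)/2 = (0 + 2)/2 = (1/2)*2 = 1)
k(t, a) = t (k(t, a) = 1*t = t)
k(11, 5)*125 + 56 = 11*125 + 56 = 1375 + 56 = 1431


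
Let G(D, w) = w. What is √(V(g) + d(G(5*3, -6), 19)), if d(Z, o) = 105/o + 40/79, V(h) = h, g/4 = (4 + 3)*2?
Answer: √139759611/1501 ≈ 7.8761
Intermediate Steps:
g = 56 (g = 4*((4 + 3)*2) = 4*(7*2) = 4*14 = 56)
d(Z, o) = 40/79 + 105/o (d(Z, o) = 105/o + 40*(1/79) = 105/o + 40/79 = 40/79 + 105/o)
√(V(g) + d(G(5*3, -6), 19)) = √(56 + (40/79 + 105/19)) = √(56 + 9055/1501) = √(93111/1501) = √139759611/1501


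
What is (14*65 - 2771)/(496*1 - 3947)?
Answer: 1861/3451 ≈ 0.53926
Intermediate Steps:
(14*65 - 2771)/(496*1 - 3947) = (910 - 2771)/(496 - 3947) = -1861/(-3451) = -1861*(-1/3451) = 1861/3451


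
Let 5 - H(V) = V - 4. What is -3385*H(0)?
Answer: -30465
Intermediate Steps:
H(V) = 9 - V (H(V) = 5 - (V - 4) = 5 - (-4 + V) = 5 + (4 - V) = 9 - V)
-3385*H(0) = -3385*(9 - 1*0) = -3385*(9 + 0) = -3385*9 = -30465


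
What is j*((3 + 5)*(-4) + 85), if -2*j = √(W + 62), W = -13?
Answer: -371/2 ≈ -185.50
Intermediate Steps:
j = -7/2 (j = -√(-13 + 62)/2 = -√49/2 = -½*7 = -7/2 ≈ -3.5000)
j*((3 + 5)*(-4) + 85) = -7*((3 + 5)*(-4) + 85)/2 = -7*(8*(-4) + 85)/2 = -7*(-32 + 85)/2 = -7/2*53 = -371/2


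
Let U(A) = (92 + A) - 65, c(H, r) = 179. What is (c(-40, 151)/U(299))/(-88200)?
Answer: -179/28753200 ≈ -6.2254e-6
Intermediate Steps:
U(A) = 27 + A
(c(-40, 151)/U(299))/(-88200) = (179/(27 + 299))/(-88200) = (179/326)*(-1/88200) = -179/28753200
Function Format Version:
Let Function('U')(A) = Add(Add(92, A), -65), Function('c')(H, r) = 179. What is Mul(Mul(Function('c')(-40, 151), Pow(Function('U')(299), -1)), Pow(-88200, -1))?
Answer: Rational(-179, 28753200) ≈ -6.2254e-6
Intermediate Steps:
Function('U')(A) = Add(27, A)
Mul(Mul(Function('c')(-40, 151), Pow(Function('U')(299), -1)), Pow(-88200, -1)) = Mul(Mul(179, Pow(Add(27, 299), -1)), Pow(-88200, -1)) = Mul(Mul(179, Pow(326, -1)), Rational(-1, 88200)) = Mul(Mul(179, Rational(1, 326)), Rational(-1, 88200)) = Mul(Rational(179, 326), Rational(-1, 88200)) = Rational(-179, 28753200)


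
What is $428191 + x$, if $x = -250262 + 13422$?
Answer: $191351$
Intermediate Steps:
$x = -236840$
$428191 + x = 428191 - 236840 = 191351$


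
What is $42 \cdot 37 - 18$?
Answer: $1536$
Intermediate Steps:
$42 \cdot 37 - 18 = 1554 + \left(-78 + 60\right) = 1554 - 18 = 1536$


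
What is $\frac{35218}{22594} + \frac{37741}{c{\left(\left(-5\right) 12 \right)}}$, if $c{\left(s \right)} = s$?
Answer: $- \frac{425303537}{677820} \approx -627.46$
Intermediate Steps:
$\frac{35218}{22594} + \frac{37741}{c{\left(\left(-5\right) 12 \right)}} = \frac{35218}{22594} + \frac{37741}{\left(-5\right) 12} = 35218 \cdot \frac{1}{22594} + \frac{37741}{-60} = \frac{17609}{11297} + 37741 \left(- \frac{1}{60}\right) = \frac{17609}{11297} - \frac{37741}{60} = - \frac{425303537}{677820}$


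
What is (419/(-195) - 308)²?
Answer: 3657709441/38025 ≈ 96192.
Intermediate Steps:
(419/(-195) - 308)² = (419*(-1/195) - 308)² = (-419/195 - 308)² = (-60479/195)² = 3657709441/38025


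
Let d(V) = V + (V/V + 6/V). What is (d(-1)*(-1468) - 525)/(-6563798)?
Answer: -8283/6563798 ≈ -0.0012619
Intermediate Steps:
d(V) = 1 + V + 6/V (d(V) = V + (1 + 6/V) = 1 + V + 6/V)
(d(-1)*(-1468) - 525)/(-6563798) = ((1 - 1 + 6/(-1))*(-1468) - 525)/(-6563798) = ((1 - 1 + 6*(-1))*(-1468) - 525)*(-1/6563798) = ((1 - 1 - 6)*(-1468) - 525)*(-1/6563798) = (-6*(-1468) - 525)*(-1/6563798) = (8808 - 525)*(-1/6563798) = 8283*(-1/6563798) = -8283/6563798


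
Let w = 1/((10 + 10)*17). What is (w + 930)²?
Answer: 99983072401/115600 ≈ 8.6491e+5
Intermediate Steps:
w = 1/340 (w = 1/(20*17) = 1/340 ≈ 0.0029412)
(w + 930)² = (1/340 + 930)² = (316201/340)² = 99983072401/115600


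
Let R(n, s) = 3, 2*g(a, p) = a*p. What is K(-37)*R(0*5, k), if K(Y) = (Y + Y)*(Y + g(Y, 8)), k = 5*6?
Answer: 41070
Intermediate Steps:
g(a, p) = a*p/2 (g(a, p) = (a*p)/2 = a*p/2)
k = 30
K(Y) = 10*Y**2 (K(Y) = (Y + Y)*(Y + (1/2)*Y*8) = (2*Y)*(Y + 4*Y) = (2*Y)*(5*Y) = 10*Y**2)
K(-37)*R(0*5, k) = (10*(-37)**2)*3 = (10*1369)*3 = 13690*3 = 41070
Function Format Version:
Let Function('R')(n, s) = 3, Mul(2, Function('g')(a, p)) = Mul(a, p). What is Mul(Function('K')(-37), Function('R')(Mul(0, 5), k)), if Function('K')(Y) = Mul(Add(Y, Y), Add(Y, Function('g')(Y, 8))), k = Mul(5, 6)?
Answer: 41070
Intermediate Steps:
Function('g')(a, p) = Mul(Rational(1, 2), a, p) (Function('g')(a, p) = Mul(Rational(1, 2), Mul(a, p)) = Mul(Rational(1, 2), a, p))
k = 30
Function('K')(Y) = Mul(10, Pow(Y, 2)) (Function('K')(Y) = Mul(Add(Y, Y), Add(Y, Mul(Rational(1, 2), Y, 8))) = Mul(Mul(2, Y), Add(Y, Mul(4, Y))) = Mul(Mul(2, Y), Mul(5, Y)) = Mul(10, Pow(Y, 2)))
Mul(Function('K')(-37), Function('R')(Mul(0, 5), k)) = Mul(Mul(10, Pow(-37, 2)), 3) = Mul(Mul(10, 1369), 3) = Mul(13690, 3) = 41070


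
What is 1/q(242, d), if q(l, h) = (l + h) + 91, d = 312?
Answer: 1/645 ≈ 0.0015504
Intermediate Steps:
q(l, h) = 91 + h + l (q(l, h) = (h + l) + 91 = 91 + h + l)
1/q(242, d) = 1/(91 + 312 + 242) = 1/645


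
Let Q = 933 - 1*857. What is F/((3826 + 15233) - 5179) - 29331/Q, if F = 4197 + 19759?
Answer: -50661703/131860 ≈ -384.21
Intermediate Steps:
F = 23956
Q = 76 (Q = 933 - 857 = 76)
F/((3826 + 15233) - 5179) - 29331/Q = 23956/((3826 + 15233) - 5179) - 29331/76 = 23956/(19059 - 5179) - 29331*1/76 = 23956/13880 - 29331/76 = 23956*(1/13880) - 29331/76 = 5989/3470 - 29331/76 = -50661703/131860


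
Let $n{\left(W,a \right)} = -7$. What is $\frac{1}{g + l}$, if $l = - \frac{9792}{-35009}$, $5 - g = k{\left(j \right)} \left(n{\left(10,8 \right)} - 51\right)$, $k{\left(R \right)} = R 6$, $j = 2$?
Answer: $\frac{35009}{24551101} \approx 0.001426$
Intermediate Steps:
$k{\left(R \right)} = 6 R$
$g = 701$ ($g = 5 - 6 \cdot 2 \left(-7 - 51\right) = 5 - 12 \left(-58\right) = 5 - -696 = 5 + 696 = 701$)
$l = \frac{9792}{35009}$ ($l = \left(-9792\right) \left(- \frac{1}{35009}\right) = \frac{9792}{35009} \approx 0.2797$)
$\frac{1}{g + l} = \frac{1}{701 + \frac{9792}{35009}} = \frac{1}{\frac{24551101}{35009}} = \frac{35009}{24551101}$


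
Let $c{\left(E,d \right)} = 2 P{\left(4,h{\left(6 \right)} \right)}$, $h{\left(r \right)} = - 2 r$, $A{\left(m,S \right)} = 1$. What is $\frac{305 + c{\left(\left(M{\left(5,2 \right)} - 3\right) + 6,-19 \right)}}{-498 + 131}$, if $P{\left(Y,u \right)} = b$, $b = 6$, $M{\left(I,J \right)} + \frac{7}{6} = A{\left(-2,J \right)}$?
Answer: $- \frac{317}{367} \approx -0.86376$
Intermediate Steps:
$M{\left(I,J \right)} = - \frac{1}{6}$ ($M{\left(I,J \right)} = - \frac{7}{6} + 1 = - \frac{1}{6}$)
$P{\left(Y,u \right)} = 6$
$c{\left(E,d \right)} = 12$ ($c{\left(E,d \right)} = 2 \cdot 6 = 12$)
$\frac{305 + c{\left(\left(M{\left(5,2 \right)} - 3\right) + 6,-19 \right)}}{-498 + 131} = \frac{305 + 12}{-498 + 131} = \frac{317}{-367} = 317 \left(- \frac{1}{367}\right) = - \frac{317}{367}$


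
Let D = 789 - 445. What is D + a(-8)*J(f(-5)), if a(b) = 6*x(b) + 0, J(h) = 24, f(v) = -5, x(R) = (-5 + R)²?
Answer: 24680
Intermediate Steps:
a(b) = 6*(-5 + b)² (a(b) = 6*(-5 + b)² + 0 = 6*(-5 + b)²)
D = 344
D + a(-8)*J(f(-5)) = 344 + (6*(-5 - 8)²)*24 = 344 + (6*(-13)²)*24 = 344 + (6*169)*24 = 344 + 1014*24 = 344 + 24336 = 24680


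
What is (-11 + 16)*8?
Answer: 40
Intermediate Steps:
(-11 + 16)*8 = 5*8 = 40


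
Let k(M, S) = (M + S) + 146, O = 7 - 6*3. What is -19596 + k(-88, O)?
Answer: -19549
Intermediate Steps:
O = -11 (O = 7 - 18 = -11)
k(M, S) = 146 + M + S
-19596 + k(-88, O) = -19596 + (146 - 88 - 11) = -19596 + 47 = -19549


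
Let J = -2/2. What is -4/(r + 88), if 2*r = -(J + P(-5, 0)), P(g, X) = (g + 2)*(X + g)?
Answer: -4/81 ≈ -0.049383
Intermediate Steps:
J = -1 (J = -2*1/2 = -1)
P(g, X) = (2 + g)*(X + g)
r = -7 (r = (-(-1 + ((-5)**2 + 2*0 + 2*(-5) + 0*(-5))))/2 = (-(-1 + (25 + 0 - 10 + 0)))/2 = (-(-1 + 15))/2 = (-1*14)/2 = (1/2)*(-14) = -7)
-4/(r + 88) = -4/(-7 + 88) = -4/81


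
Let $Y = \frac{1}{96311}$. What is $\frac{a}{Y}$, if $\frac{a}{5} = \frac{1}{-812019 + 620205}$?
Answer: $- \frac{481555}{191814} \approx -2.5105$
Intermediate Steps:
$a = - \frac{5}{191814}$ ($a = \frac{5}{-812019 + 620205} = \frac{5}{-191814} = 5 \left(- \frac{1}{191814}\right) = - \frac{5}{191814} \approx -2.6067 \cdot 10^{-5}$)
$Y = \frac{1}{96311} \approx 1.0383 \cdot 10^{-5}$
$\frac{a}{Y} = - \frac{5 \frac{1}{\frac{1}{96311}}}{191814} = \left(- \frac{5}{191814}\right) 96311 = - \frac{481555}{191814}$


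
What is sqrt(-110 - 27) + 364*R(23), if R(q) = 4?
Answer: 1456 + I*sqrt(137) ≈ 1456.0 + 11.705*I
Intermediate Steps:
sqrt(-110 - 27) + 364*R(23) = sqrt(-110 - 27) + 364*4 = sqrt(-137) + 1456 = I*sqrt(137) + 1456 = 1456 + I*sqrt(137)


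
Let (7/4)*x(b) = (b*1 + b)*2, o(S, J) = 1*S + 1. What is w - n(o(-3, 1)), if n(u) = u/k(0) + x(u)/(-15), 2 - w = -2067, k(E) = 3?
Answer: 217283/105 ≈ 2069.4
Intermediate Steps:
o(S, J) = 1 + S (o(S, J) = S + 1 = 1 + S)
w = 2069 (w = 2 - 1*(-2067) = 2 + 2067 = 2069)
x(b) = 16*b/7 (x(b) = 4*((b*1 + b)*2)/7 = 4*((b + b)*2)/7 = 4*((2*b)*2)/7 = 4*(4*b)/7 = 16*b/7)
n(u) = 19*u/105 (n(u) = u/3 + (16*u/7)/(-15) = u*(⅓) + (16*u/7)*(-1/15) = u/3 - 16*u/105 = 19*u/105)
w - n(o(-3, 1)) = 2069 - 19*(1 - 3)/105 = 2069 - 19*(-2)/105 = 2069 - 1*(-38/105) = 2069 + 38/105 = 217283/105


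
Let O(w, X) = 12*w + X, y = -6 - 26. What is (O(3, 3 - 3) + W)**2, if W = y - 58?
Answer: 2916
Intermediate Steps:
y = -32
O(w, X) = X + 12*w
W = -90 (W = -32 - 58 = -90)
(O(3, 3 - 3) + W)**2 = (((3 - 3) + 12*3) - 90)**2 = ((0 + 36) - 90)**2 = (36 - 90)**2 = (-54)**2 = 2916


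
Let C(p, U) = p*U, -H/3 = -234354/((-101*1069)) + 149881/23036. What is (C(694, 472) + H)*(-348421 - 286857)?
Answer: -258765828413309528507/1243586942 ≈ -2.0808e+11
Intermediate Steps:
H = -64743241299/2487173884 (H = -3*(-234354/((-101*1069)) + 149881/23036) = -3*(-234354/(-107969) + 149881*(1/23036)) = -3*(-234354*(-1/107969) + 149881/23036) = -3*(234354/107969 + 149881/23036) = -3*21581080433/2487173884 = -64743241299/2487173884 ≈ -26.031)
C(p, U) = U*p
(C(694, 472) + H)*(-348421 - 286857) = (472*694 - 64743241299/2487173884)*(-348421 - 286857) = (327568 - 64743241299/2487173884)*(-635278) = (814653831592813/2487173884)*(-635278) = -258765828413309528507/1243586942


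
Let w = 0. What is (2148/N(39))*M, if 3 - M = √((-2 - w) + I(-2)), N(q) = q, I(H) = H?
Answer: 2148/13 - 1432*I/13 ≈ 165.23 - 110.15*I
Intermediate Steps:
M = 3 - 2*I (M = 3 - √((-2 - 1*0) - 2) = 3 - √((-2 + 0) - 2) = 3 - √(-2 - 2) = 3 - √(-4) = 3 - 2*I ≈ 3.0 - 2.0*I)
(2148/N(39))*M = (2148/39)*(3 - 2*I) = (2148*(1/39))*(3 - 2*I) = 716*(3 - 2*I)/13 = 2148/13 - 1432*I/13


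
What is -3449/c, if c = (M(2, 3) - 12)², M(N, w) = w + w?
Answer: -3449/36 ≈ -95.806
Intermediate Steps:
M(N, w) = 2*w
c = 36 (c = (2*3 - 12)² = (6 - 12)² = (-6)² = 36)
-3449/c = -3449/36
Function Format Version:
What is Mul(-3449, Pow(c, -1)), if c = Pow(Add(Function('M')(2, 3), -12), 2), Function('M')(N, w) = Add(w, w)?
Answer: Rational(-3449, 36) ≈ -95.806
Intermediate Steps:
Function('M')(N, w) = Mul(2, w)
c = 36 (c = Pow(Add(Mul(2, 3), -12), 2) = Pow(Add(6, -12), 2) = Pow(-6, 2) = 36)
Mul(-3449, Pow(c, -1)) = Mul(-3449, Pow(36, -1)) = Mul(-3449, Rational(1, 36)) = Rational(-3449, 36)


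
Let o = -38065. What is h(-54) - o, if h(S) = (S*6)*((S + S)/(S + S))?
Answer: 37741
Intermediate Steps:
h(S) = 6*S (h(S) = (6*S)*((2*S)/((2*S))) = (6*S)*((2*S)*(1/(2*S))) = (6*S)*1 = 6*S)
h(-54) - o = 6*(-54) - 1*(-38065) = -324 + 38065 = 37741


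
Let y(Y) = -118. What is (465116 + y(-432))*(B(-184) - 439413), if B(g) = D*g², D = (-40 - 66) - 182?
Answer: -4738302185118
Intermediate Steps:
D = -288 (D = -106 - 182 = -288)
B(g) = -288*g²
(465116 + y(-432))*(B(-184) - 439413) = (465116 - 118)*(-288*(-184)² - 439413) = 464998*(-288*33856 - 439413) = 464998*(-9750528 - 439413) = 464998*(-10189941) = -4738302185118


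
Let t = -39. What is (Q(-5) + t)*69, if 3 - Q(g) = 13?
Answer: -3381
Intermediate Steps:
Q(g) = -10 (Q(g) = 3 - 1*13 = 3 - 13 = -10)
(Q(-5) + t)*69 = (-10 - 39)*69 = -49*69 = -3381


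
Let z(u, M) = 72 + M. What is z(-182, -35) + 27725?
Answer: 27762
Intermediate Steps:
z(-182, -35) + 27725 = (72 - 35) + 27725 = 37 + 27725 = 27762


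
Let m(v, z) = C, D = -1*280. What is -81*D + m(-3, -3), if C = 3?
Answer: 22683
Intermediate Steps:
D = -280
m(v, z) = 3
-81*D + m(-3, -3) = -81*(-280) + 3 = 22680 + 3 = 22683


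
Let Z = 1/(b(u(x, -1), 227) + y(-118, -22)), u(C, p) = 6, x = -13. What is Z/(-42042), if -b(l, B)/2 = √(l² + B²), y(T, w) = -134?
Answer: -67/3958338384 + √51565/3958338384 ≈ 4.0441e-8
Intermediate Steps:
b(l, B) = -2*√(B² + l²) (b(l, B) = -2*√(l² + B²) = -2*√(B² + l²))
Z = 1/(-134 - 2*√51565) (Z = 1/(-2*√(227² + 6²) - 134) = 1/(-2*√(51529 + 36) - 134) = 1/(-2*√51565 - 134) = 1/(-134 - 2*√51565) ≈ -0.0017002)
Z/(-42042) = (67/94152 - √51565/94152)/(-42042) = (67/94152 - √51565/94152)*(-1/42042) = -67/3958338384 + √51565/3958338384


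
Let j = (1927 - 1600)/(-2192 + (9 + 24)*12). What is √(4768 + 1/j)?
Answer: 2*√127312545/327 ≈ 69.011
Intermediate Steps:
j = -327/1796 (j = 327/(-2192 + 33*12) = 327/(-2192 + 396) = 327/(-1796) = 327*(-1/1796) = -327/1796 ≈ -0.18207)
√(4768 + 1/j) = √(4768 + 1/(-327/1796)) = √(4768 - 1796/327) = √(1557340/327) = 2*√127312545/327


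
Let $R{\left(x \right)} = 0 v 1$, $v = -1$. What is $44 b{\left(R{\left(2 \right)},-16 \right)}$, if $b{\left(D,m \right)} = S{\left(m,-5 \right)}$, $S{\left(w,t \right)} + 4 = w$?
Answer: $-880$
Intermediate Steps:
$R{\left(x \right)} = 0$ ($R{\left(x \right)} = 0 \left(-1\right) 1 = 0 \cdot 1 = 0$)
$S{\left(w,t \right)} = -4 + w$
$b{\left(D,m \right)} = -4 + m$
$44 b{\left(R{\left(2 \right)},-16 \right)} = 44 \left(-4 - 16\right) = 44 \left(-20\right) = -880$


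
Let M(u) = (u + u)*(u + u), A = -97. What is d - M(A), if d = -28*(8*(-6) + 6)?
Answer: -36460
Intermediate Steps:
M(u) = 4*u² (M(u) = (2*u)*(2*u) = 4*u²)
d = 1176 (d = -28*(-48 + 6) = -28*(-42) = 1176)
d - M(A) = 1176 - 4*(-97)² = 1176 - 4*9409 = 1176 - 1*37636 = 1176 - 37636 = -36460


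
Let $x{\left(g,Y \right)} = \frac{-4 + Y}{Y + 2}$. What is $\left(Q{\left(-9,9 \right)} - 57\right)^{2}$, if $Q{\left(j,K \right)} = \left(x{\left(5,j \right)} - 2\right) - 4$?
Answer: $\frac{183184}{49} \approx 3738.4$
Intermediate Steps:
$x{\left(g,Y \right)} = \frac{-4 + Y}{2 + Y}$
$Q{\left(j,K \right)} = -6 + \frac{-4 + j}{2 + j}$ ($Q{\left(j,K \right)} = \left(\frac{-4 + j}{2 + j} - 2\right) - 4 = \left(-2 + \frac{-4 + j}{2 + j}\right) - 4 = -6 + \frac{-4 + j}{2 + j}$)
$\left(Q{\left(-9,9 \right)} - 57\right)^{2} = \left(\frac{-16 - -45}{2 - 9} - 57\right)^{2} = \left(\frac{-16 + 45}{-7} - 57\right)^{2} = \left(\left(- \frac{1}{7}\right) 29 - 57\right)^{2} = \left(- \frac{29}{7} - 57\right)^{2} = \left(- \frac{428}{7}\right)^{2} = \frac{183184}{49}$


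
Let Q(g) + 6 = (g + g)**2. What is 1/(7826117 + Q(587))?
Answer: 1/9204387 ≈ 1.0864e-7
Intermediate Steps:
Q(g) = -6 + 4*g**2 (Q(g) = -6 + (g + g)**2 = -6 + (2*g)**2 = -6 + 4*g**2)
1/(7826117 + Q(587)) = 1/(7826117 + (-6 + 4*587**2)) = 1/(7826117 + (-6 + 4*344569)) = 1/(7826117 + (-6 + 1378276)) = 1/(7826117 + 1378270) = 1/9204387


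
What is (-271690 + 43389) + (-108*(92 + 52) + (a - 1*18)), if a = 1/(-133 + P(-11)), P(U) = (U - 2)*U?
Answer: -2438709/10 ≈ -2.4387e+5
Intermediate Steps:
P(U) = U*(-2 + U) (P(U) = (-2 + U)*U = U*(-2 + U))
a = ⅒ (a = 1/(-133 - 11*(-2 - 11)) = 1/(-133 - 11*(-13)) = 1/(-133 + 143) = 1/10 = ⅒ ≈ 0.10000)
(-271690 + 43389) + (-108*(92 + 52) + (a - 1*18)) = (-271690 + 43389) + (-108*(92 + 52) + (⅒ - 1*18)) = -228301 + (-108*144 + (⅒ - 18)) = -228301 + (-15552 - 179/10) = -228301 - 155699/10 = -2438709/10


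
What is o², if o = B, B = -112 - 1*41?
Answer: 23409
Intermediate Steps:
B = -153 (B = -112 - 41 = -153)
o = -153
o² = (-153)² = 23409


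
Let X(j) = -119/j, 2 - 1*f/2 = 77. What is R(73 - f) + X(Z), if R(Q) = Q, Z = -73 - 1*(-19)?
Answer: 12161/54 ≈ 225.20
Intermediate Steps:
f = -150 (f = 4 - 2*77 = 4 - 154 = -150)
Z = -54 (Z = -73 + 19 = -54)
R(73 - f) + X(Z) = (73 - 1*(-150)) - 119/(-54) = (73 + 150) - 119*(-1/54) = 223 + 119/54 = 12161/54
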